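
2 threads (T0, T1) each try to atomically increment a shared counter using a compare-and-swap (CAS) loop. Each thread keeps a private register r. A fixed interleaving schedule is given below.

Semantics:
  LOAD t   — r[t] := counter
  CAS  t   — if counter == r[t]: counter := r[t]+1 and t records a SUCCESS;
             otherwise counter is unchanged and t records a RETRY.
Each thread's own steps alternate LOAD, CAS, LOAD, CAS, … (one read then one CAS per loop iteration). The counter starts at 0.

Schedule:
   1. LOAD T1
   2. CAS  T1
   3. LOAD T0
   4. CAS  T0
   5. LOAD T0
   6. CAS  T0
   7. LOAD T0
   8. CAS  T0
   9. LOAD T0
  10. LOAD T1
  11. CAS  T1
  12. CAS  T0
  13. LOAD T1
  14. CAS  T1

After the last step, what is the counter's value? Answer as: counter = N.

counter = 6

[1] T1.load  rd  (counter 0, T1.r 0)
[2] T1.cas  hit  (counter 1, T1.r 0)
[3] T0.load  rd  (counter 1, T0.r 1)
[4] T0.cas  hit  (counter 2, T0.r 1)
[5] T0.load  rd  (counter 2, T0.r 2)
[6] T0.cas  hit  (counter 3, T0.r 2)
[7] T0.load  rd  (counter 3, T0.r 3)
[8] T0.cas  hit  (counter 4, T0.r 3)
[9] T0.load  rd  (counter 4, T0.r 4)
[10] T1.load  rd  (counter 4, T1.r 4)
[11] T1.cas  hit  (counter 5, T1.r 4)
[12] T0.cas  miss  (counter 5, T0.r 4)
[13] T1.load  rd  (counter 5, T1.r 5)
[14] T1.cas  hit  (counter 6, T1.r 5)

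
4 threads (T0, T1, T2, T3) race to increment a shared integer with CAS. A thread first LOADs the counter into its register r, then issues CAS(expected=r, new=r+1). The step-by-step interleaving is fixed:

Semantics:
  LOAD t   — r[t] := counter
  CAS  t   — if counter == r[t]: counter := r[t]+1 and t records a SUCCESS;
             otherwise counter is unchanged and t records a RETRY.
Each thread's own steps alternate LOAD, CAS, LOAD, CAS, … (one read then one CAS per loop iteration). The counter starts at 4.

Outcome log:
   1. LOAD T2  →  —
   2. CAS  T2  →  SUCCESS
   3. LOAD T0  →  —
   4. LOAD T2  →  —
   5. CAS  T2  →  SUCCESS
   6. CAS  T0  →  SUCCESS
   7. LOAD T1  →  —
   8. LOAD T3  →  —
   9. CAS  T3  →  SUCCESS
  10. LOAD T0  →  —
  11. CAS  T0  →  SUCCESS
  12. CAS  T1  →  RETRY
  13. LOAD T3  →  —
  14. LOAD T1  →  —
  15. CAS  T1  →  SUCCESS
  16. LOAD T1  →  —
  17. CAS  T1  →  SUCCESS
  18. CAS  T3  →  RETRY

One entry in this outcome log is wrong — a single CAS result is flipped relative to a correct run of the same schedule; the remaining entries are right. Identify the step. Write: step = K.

step = 6

Re-executing:
[1] T2.load  rd  (counter 4, T2.r 4)
[2] T2.cas  hit  (counter 5, T2.r 4)
[3] T0.load  rd  (counter 5, T0.r 5)
[4] T2.load  rd  (counter 5, T2.r 5)
[5] T2.cas  hit  (counter 6, T2.r 5)
[6] T0.cas  miss  (counter 6, T0.r 5)
[7] T1.load  rd  (counter 6, T1.r 6)
[8] T3.load  rd  (counter 6, T3.r 6)
[9] T3.cas  hit  (counter 7, T3.r 6)
[10] T0.load  rd  (counter 7, T0.r 7)
[11] T0.cas  hit  (counter 8, T0.r 7)
[12] T1.cas  miss  (counter 8, T1.r 6)
[13] T3.load  rd  (counter 8, T3.r 8)
[14] T1.load  rd  (counter 8, T1.r 8)
[15] T1.cas  hit  (counter 9, T1.r 8)
[16] T1.load  rd  (counter 9, T1.r 9)
[17] T1.cas  hit  (counter 10, T1.r 9)
[18] T3.cas  miss  (counter 10, T3.r 8)
Mismatch at 6.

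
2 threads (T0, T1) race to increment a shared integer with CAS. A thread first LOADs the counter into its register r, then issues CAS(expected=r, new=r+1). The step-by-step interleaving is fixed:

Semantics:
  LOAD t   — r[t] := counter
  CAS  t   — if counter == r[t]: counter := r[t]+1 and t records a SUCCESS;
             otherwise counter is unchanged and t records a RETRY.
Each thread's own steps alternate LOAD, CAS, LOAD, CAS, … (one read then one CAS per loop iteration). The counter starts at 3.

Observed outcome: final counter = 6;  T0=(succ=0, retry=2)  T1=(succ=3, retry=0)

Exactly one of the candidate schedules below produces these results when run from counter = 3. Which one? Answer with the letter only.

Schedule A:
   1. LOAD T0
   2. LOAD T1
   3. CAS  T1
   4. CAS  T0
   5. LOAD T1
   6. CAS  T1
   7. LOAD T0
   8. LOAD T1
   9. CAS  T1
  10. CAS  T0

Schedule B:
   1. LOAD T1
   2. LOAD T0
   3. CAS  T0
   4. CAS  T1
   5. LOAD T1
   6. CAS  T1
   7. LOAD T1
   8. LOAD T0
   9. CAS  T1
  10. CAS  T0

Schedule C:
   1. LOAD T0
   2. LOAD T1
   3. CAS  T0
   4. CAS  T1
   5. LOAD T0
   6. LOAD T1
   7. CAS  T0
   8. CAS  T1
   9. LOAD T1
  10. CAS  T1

Tracing schedule A:
   1) LOAD T0:  M=3  r_T0=3
   2) LOAD T1:  M=3  r_T1=3
   3) CAS  T1:  M=4  r_T1=3 ✓
   4) CAS  T0:  M=4  r_T0=3 ✗
   5) LOAD T1:  M=4  r_T1=4
   6) CAS  T1:  M=5  r_T1=4 ✓
   7) LOAD T0:  M=5  r_T0=5
   8) LOAD T1:  M=5  r_T1=5
   9) CAS  T1:  M=6  r_T1=5 ✓
  10) CAS  T0:  M=6  r_T0=5 ✗

A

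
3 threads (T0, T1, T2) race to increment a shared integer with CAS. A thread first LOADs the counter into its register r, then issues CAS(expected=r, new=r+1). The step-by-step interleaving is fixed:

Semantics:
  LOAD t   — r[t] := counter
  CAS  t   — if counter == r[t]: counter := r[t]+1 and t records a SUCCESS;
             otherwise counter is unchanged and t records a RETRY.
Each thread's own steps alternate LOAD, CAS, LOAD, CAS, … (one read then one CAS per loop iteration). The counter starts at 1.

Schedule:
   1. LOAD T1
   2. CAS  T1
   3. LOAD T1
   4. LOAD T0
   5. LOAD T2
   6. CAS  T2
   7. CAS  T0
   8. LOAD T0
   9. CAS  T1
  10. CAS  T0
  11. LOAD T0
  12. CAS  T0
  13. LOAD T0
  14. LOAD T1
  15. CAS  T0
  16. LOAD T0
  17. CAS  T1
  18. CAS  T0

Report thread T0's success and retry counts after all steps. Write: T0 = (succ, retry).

T0 = (4, 1)

step 1: T1 LOAD ⇒ load; ctr=1 reg=1
step 2: T1 CAS ⇒ ok; ctr=2 reg=1
step 3: T1 LOAD ⇒ load; ctr=2 reg=2
step 4: T0 LOAD ⇒ load; ctr=2 reg=2
step 5: T2 LOAD ⇒ load; ctr=2 reg=2
step 6: T2 CAS ⇒ ok; ctr=3 reg=2
step 7: T0 CAS ⇒ retry; ctr=3 reg=2
step 8: T0 LOAD ⇒ load; ctr=3 reg=3
step 9: T1 CAS ⇒ retry; ctr=3 reg=2
step 10: T0 CAS ⇒ ok; ctr=4 reg=3
step 11: T0 LOAD ⇒ load; ctr=4 reg=4
step 12: T0 CAS ⇒ ok; ctr=5 reg=4
step 13: T0 LOAD ⇒ load; ctr=5 reg=5
step 14: T1 LOAD ⇒ load; ctr=5 reg=5
step 15: T0 CAS ⇒ ok; ctr=6 reg=5
step 16: T0 LOAD ⇒ load; ctr=6 reg=6
step 17: T1 CAS ⇒ retry; ctr=6 reg=5
step 18: T0 CAS ⇒ ok; ctr=7 reg=6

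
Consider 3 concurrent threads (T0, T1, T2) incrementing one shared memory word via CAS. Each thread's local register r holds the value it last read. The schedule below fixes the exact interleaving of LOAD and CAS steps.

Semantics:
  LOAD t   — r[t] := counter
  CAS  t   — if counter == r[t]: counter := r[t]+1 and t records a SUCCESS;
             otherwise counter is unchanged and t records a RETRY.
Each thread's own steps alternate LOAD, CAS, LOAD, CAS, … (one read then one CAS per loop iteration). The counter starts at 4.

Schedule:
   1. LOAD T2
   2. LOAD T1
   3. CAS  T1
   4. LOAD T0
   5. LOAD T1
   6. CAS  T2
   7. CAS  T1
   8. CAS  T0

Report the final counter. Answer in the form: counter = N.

counter = 6

step 1: T2 LOAD ⇒ load; ctr=4 reg=4
step 2: T1 LOAD ⇒ load; ctr=4 reg=4
step 3: T1 CAS ⇒ ok; ctr=5 reg=4
step 4: T0 LOAD ⇒ load; ctr=5 reg=5
step 5: T1 LOAD ⇒ load; ctr=5 reg=5
step 6: T2 CAS ⇒ retry; ctr=5 reg=4
step 7: T1 CAS ⇒ ok; ctr=6 reg=5
step 8: T0 CAS ⇒ retry; ctr=6 reg=5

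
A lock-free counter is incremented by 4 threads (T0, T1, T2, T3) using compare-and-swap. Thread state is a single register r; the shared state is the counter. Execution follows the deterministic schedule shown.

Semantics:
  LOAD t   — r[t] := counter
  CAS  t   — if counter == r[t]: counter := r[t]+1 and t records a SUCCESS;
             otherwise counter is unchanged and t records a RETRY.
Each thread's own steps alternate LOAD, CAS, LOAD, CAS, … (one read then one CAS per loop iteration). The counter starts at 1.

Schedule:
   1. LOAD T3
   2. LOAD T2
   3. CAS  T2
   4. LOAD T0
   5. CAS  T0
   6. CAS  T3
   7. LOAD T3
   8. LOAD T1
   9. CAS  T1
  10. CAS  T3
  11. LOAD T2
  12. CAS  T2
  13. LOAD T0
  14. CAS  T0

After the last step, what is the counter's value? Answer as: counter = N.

#1 T3 reads 1
#2 T2 reads 1
#3 T2 CAS(1→2) writes; counter now 2
#4 T0 reads 2
#5 T0 CAS(2→3) writes; counter now 3
#6 T3 CAS(1→2) fails; counter now 3
#7 T3 reads 3
#8 T1 reads 3
#9 T1 CAS(3→4) writes; counter now 4
#10 T3 CAS(3→4) fails; counter now 4
#11 T2 reads 4
#12 T2 CAS(4→5) writes; counter now 5
#13 T0 reads 5
#14 T0 CAS(5→6) writes; counter now 6

counter = 6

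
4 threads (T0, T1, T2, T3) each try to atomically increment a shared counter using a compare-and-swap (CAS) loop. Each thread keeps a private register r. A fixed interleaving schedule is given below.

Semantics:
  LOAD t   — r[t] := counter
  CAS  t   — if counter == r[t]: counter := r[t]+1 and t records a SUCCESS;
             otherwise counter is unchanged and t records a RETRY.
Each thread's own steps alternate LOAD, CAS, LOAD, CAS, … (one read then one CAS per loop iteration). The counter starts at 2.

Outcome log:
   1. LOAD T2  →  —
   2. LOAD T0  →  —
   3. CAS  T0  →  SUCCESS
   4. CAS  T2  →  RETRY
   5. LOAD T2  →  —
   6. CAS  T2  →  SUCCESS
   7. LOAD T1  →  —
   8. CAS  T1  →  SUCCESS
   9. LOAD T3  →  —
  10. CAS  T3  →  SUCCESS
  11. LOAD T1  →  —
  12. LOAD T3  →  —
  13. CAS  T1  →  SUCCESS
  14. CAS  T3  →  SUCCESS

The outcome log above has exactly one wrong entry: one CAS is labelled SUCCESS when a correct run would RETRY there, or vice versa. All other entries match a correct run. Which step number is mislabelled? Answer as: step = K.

Correct run:
#1 T2 reads 2
#2 T0 reads 2
#3 T0 CAS(2→3) writes; counter now 3
#4 T2 CAS(2→3) fails; counter now 3
#5 T2 reads 3
#6 T2 CAS(3→4) writes; counter now 4
#7 T1 reads 4
#8 T1 CAS(4→5) writes; counter now 5
#9 T3 reads 5
#10 T3 CAS(5→6) writes; counter now 6
#11 T1 reads 6
#12 T3 reads 6
#13 T1 CAS(6→7) writes; counter now 7
#14 T3 CAS(6→7) fails; counter now 7
Flip is step 14.

step = 14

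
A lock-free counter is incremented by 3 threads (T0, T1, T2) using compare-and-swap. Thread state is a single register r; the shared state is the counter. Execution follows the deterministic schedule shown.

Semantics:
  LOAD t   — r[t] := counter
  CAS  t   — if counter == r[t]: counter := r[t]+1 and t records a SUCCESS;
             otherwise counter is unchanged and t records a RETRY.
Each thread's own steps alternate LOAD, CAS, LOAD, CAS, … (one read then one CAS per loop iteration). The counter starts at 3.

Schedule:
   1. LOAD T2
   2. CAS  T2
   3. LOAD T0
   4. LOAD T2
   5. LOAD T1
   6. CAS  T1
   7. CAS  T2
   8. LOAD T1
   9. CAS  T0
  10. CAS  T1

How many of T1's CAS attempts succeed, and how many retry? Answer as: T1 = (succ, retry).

[1] T2.load  rd  (counter 3, T2.r 3)
[2] T2.cas  hit  (counter 4, T2.r 3)
[3] T0.load  rd  (counter 4, T0.r 4)
[4] T2.load  rd  (counter 4, T2.r 4)
[5] T1.load  rd  (counter 4, T1.r 4)
[6] T1.cas  hit  (counter 5, T1.r 4)
[7] T2.cas  miss  (counter 5, T2.r 4)
[8] T1.load  rd  (counter 5, T1.r 5)
[9] T0.cas  miss  (counter 5, T0.r 4)
[10] T1.cas  hit  (counter 6, T1.r 5)

T1 = (2, 0)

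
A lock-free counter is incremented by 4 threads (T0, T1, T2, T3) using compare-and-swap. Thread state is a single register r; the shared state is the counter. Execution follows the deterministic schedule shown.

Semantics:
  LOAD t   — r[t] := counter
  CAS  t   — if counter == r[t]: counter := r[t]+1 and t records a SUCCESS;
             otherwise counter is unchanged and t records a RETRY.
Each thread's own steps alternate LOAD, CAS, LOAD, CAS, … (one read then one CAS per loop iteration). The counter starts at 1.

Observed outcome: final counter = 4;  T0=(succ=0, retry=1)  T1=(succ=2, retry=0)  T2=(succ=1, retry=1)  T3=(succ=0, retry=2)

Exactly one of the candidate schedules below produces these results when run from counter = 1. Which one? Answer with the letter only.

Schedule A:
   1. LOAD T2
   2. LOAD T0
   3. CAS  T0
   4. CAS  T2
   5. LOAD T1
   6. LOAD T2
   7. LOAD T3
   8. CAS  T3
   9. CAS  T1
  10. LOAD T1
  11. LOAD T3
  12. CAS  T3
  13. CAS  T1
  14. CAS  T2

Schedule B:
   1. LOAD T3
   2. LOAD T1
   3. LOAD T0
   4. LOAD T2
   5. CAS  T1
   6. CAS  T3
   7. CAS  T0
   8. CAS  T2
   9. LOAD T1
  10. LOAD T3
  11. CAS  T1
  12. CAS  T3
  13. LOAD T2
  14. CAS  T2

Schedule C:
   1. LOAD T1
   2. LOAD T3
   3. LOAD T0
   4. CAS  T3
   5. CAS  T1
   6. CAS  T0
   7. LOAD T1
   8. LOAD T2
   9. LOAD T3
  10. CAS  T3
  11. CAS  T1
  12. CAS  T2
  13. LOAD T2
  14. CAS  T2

B

Simulating candidate B:
[1] T3.load  rd  (counter 1, T3.r 1)
[2] T1.load  rd  (counter 1, T1.r 1)
[3] T0.load  rd  (counter 1, T0.r 1)
[4] T2.load  rd  (counter 1, T2.r 1)
[5] T1.cas  hit  (counter 2, T1.r 1)
[6] T3.cas  miss  (counter 2, T3.r 1)
[7] T0.cas  miss  (counter 2, T0.r 1)
[8] T2.cas  miss  (counter 2, T2.r 1)
[9] T1.load  rd  (counter 2, T1.r 2)
[10] T3.load  rd  (counter 2, T3.r 2)
[11] T1.cas  hit  (counter 3, T1.r 2)
[12] T3.cas  miss  (counter 3, T3.r 2)
[13] T2.load  rd  (counter 3, T2.r 3)
[14] T2.cas  hit  (counter 4, T2.r 3)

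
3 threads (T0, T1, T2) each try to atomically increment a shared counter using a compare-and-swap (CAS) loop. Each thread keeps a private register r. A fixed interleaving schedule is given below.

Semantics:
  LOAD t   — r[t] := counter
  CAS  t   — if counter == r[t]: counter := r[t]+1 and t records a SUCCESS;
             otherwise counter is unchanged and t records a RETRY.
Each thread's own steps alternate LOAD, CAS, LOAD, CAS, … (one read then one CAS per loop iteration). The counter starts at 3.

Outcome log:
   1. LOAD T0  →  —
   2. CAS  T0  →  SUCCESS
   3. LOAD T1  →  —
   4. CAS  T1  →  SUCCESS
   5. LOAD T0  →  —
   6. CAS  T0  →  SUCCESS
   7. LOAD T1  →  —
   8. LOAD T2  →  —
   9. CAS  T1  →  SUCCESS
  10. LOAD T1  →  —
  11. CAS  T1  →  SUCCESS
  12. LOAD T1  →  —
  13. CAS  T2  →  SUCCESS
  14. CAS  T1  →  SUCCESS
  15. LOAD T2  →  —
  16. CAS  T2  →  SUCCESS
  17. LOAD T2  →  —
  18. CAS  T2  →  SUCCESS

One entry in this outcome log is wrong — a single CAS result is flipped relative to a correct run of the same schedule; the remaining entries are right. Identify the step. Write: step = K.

Re-executing:
[1] T0.load  rd  (counter 3, T0.r 3)
[2] T0.cas  hit  (counter 4, T0.r 3)
[3] T1.load  rd  (counter 4, T1.r 4)
[4] T1.cas  hit  (counter 5, T1.r 4)
[5] T0.load  rd  (counter 5, T0.r 5)
[6] T0.cas  hit  (counter 6, T0.r 5)
[7] T1.load  rd  (counter 6, T1.r 6)
[8] T2.load  rd  (counter 6, T2.r 6)
[9] T1.cas  hit  (counter 7, T1.r 6)
[10] T1.load  rd  (counter 7, T1.r 7)
[11] T1.cas  hit  (counter 8, T1.r 7)
[12] T1.load  rd  (counter 8, T1.r 8)
[13] T2.cas  miss  (counter 8, T2.r 6)
[14] T1.cas  hit  (counter 9, T1.r 8)
[15] T2.load  rd  (counter 9, T2.r 9)
[16] T2.cas  hit  (counter 10, T2.r 9)
[17] T2.load  rd  (counter 10, T2.r 10)
[18] T2.cas  hit  (counter 11, T2.r 10)
Mismatch at 13.

step = 13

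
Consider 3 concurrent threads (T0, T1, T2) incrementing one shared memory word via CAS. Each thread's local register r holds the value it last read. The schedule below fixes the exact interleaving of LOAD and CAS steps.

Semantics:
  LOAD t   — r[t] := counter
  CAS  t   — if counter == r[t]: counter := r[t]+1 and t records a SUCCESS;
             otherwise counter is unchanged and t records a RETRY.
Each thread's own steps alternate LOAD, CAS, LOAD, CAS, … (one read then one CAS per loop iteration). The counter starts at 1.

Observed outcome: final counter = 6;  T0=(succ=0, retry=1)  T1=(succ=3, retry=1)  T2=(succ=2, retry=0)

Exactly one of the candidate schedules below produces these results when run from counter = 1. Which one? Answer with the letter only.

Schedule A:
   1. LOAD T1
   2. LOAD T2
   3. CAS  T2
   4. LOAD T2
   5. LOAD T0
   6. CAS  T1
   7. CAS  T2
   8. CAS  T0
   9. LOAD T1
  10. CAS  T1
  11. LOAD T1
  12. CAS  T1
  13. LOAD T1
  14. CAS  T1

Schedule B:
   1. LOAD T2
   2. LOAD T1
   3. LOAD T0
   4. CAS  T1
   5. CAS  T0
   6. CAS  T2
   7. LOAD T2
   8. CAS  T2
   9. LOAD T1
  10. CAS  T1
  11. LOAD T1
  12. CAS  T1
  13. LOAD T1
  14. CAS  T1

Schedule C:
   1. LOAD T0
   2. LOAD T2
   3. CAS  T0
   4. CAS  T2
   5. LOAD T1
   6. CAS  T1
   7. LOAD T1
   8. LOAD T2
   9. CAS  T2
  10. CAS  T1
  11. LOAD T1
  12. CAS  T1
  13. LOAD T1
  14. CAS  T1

Run A:
   1) LOAD T1:  M=1  r_T1=1
   2) LOAD T2:  M=1  r_T2=1
   3) CAS  T2:  M=2  r_T2=1 ✓
   4) LOAD T2:  M=2  r_T2=2
   5) LOAD T0:  M=2  r_T0=2
   6) CAS  T1:  M=2  r_T1=1 ✗
   7) CAS  T2:  M=3  r_T2=2 ✓
   8) CAS  T0:  M=3  r_T0=2 ✗
   9) LOAD T1:  M=3  r_T1=3
  10) CAS  T1:  M=4  r_T1=3 ✓
  11) LOAD T1:  M=4  r_T1=4
  12) CAS  T1:  M=5  r_T1=4 ✓
  13) LOAD T1:  M=5  r_T1=5
  14) CAS  T1:  M=6  r_T1=5 ✓

A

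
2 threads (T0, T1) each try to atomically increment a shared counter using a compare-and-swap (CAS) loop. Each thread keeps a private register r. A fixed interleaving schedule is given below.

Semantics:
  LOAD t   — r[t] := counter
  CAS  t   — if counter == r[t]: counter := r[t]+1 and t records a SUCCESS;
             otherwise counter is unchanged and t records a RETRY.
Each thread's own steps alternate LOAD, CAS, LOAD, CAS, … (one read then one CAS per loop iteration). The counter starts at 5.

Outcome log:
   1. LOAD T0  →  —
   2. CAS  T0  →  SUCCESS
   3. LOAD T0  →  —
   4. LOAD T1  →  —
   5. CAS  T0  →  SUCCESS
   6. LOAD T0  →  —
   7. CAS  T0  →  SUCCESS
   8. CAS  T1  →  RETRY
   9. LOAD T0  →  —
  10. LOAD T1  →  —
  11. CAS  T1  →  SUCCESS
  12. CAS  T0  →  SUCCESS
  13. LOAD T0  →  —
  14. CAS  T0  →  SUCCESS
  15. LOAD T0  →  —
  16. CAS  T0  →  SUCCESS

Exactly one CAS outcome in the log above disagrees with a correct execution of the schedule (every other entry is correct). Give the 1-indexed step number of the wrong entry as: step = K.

step = 12

Correct run:
[1] T0.load  rd  (counter 5, T0.r 5)
[2] T0.cas  hit  (counter 6, T0.r 5)
[3] T0.load  rd  (counter 6, T0.r 6)
[4] T1.load  rd  (counter 6, T1.r 6)
[5] T0.cas  hit  (counter 7, T0.r 6)
[6] T0.load  rd  (counter 7, T0.r 7)
[7] T0.cas  hit  (counter 8, T0.r 7)
[8] T1.cas  miss  (counter 8, T1.r 6)
[9] T0.load  rd  (counter 8, T0.r 8)
[10] T1.load  rd  (counter 8, T1.r 8)
[11] T1.cas  hit  (counter 9, T1.r 8)
[12] T0.cas  miss  (counter 9, T0.r 8)
[13] T0.load  rd  (counter 9, T0.r 9)
[14] T0.cas  hit  (counter 10, T0.r 9)
[15] T0.load  rd  (counter 10, T0.r 10)
[16] T0.cas  hit  (counter 11, T0.r 10)
Log disagrees first at step 12.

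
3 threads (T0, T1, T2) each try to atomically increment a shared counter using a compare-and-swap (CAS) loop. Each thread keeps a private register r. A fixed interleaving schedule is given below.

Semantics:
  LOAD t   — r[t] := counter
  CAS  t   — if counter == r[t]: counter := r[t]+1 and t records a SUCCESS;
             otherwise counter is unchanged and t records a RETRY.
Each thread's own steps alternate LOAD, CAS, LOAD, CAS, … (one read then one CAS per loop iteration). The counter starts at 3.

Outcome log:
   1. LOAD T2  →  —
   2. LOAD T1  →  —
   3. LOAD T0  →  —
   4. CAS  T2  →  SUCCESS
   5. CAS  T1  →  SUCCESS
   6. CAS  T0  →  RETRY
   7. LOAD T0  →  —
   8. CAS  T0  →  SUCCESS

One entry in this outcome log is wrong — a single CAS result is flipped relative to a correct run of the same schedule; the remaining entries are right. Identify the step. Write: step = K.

Correct run:
   1) LOAD T2:  M=3  r_T2=3
   2) LOAD T1:  M=3  r_T1=3
   3) LOAD T0:  M=3  r_T0=3
   4) CAS  T2:  M=4  r_T2=3 ✓
   5) CAS  T1:  M=4  r_T1=3 ✗
   6) CAS  T0:  M=4  r_T0=3 ✗
   7) LOAD T0:  M=4  r_T0=4
   8) CAS  T0:  M=5  r_T0=4 ✓
Log disagrees first at step 5.

step = 5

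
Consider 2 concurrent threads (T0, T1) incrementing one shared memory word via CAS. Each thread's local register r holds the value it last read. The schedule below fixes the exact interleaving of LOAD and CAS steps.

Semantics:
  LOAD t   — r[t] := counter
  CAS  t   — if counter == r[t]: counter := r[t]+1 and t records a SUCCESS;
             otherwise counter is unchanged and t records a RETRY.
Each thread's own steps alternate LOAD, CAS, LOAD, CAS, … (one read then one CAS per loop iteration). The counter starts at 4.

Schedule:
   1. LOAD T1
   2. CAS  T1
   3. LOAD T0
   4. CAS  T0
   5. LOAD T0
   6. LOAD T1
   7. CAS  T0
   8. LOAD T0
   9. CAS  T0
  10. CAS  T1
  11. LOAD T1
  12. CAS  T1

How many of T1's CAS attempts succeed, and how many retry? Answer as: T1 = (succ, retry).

step 1: T1 LOAD ⇒ load; ctr=4 reg=4
step 2: T1 CAS ⇒ ok; ctr=5 reg=4
step 3: T0 LOAD ⇒ load; ctr=5 reg=5
step 4: T0 CAS ⇒ ok; ctr=6 reg=5
step 5: T0 LOAD ⇒ load; ctr=6 reg=6
step 6: T1 LOAD ⇒ load; ctr=6 reg=6
step 7: T0 CAS ⇒ ok; ctr=7 reg=6
step 8: T0 LOAD ⇒ load; ctr=7 reg=7
step 9: T0 CAS ⇒ ok; ctr=8 reg=7
step 10: T1 CAS ⇒ retry; ctr=8 reg=6
step 11: T1 LOAD ⇒ load; ctr=8 reg=8
step 12: T1 CAS ⇒ ok; ctr=9 reg=8

T1 = (2, 1)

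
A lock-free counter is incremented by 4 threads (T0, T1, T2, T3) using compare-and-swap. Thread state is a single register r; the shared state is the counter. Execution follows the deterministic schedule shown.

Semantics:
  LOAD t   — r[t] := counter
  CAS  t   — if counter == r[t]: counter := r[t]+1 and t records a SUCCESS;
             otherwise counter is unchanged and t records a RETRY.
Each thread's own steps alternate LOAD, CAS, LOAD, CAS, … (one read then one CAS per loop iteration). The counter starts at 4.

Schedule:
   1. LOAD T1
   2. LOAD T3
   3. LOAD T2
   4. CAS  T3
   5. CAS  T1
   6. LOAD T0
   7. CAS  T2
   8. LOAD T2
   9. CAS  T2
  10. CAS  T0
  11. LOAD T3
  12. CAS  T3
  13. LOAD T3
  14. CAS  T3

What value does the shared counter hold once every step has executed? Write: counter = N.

counter = 8

T1 LOAD — after: cnt=4, r=4 — load
T3 LOAD — after: cnt=4, r=4 — load
T2 LOAD — after: cnt=4, r=4 — load
T3 CAS — after: cnt=5, r=4 — ok
T1 CAS — after: cnt=5, r=4 — retry
T0 LOAD — after: cnt=5, r=5 — load
T2 CAS — after: cnt=5, r=4 — retry
T2 LOAD — after: cnt=5, r=5 — load
T2 CAS — after: cnt=6, r=5 — ok
T0 CAS — after: cnt=6, r=5 — retry
T3 LOAD — after: cnt=6, r=6 — load
T3 CAS — after: cnt=7, r=6 — ok
T3 LOAD — after: cnt=7, r=7 — load
T3 CAS — after: cnt=8, r=7 — ok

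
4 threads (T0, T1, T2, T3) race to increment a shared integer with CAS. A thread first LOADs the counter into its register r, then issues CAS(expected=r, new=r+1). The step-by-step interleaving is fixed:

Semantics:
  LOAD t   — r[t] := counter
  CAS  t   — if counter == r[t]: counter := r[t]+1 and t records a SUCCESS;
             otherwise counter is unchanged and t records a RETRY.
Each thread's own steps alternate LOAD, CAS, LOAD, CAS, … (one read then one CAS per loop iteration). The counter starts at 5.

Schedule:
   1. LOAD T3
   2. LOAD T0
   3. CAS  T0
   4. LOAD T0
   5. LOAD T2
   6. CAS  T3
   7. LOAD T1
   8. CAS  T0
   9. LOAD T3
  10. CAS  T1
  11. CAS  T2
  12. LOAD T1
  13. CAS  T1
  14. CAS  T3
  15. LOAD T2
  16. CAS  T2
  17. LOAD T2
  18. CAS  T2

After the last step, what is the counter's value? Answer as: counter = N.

step 1: T3 LOAD ⇒ load; ctr=5 reg=5
step 2: T0 LOAD ⇒ load; ctr=5 reg=5
step 3: T0 CAS ⇒ ok; ctr=6 reg=5
step 4: T0 LOAD ⇒ load; ctr=6 reg=6
step 5: T2 LOAD ⇒ load; ctr=6 reg=6
step 6: T3 CAS ⇒ retry; ctr=6 reg=5
step 7: T1 LOAD ⇒ load; ctr=6 reg=6
step 8: T0 CAS ⇒ ok; ctr=7 reg=6
step 9: T3 LOAD ⇒ load; ctr=7 reg=7
step 10: T1 CAS ⇒ retry; ctr=7 reg=6
step 11: T2 CAS ⇒ retry; ctr=7 reg=6
step 12: T1 LOAD ⇒ load; ctr=7 reg=7
step 13: T1 CAS ⇒ ok; ctr=8 reg=7
step 14: T3 CAS ⇒ retry; ctr=8 reg=7
step 15: T2 LOAD ⇒ load; ctr=8 reg=8
step 16: T2 CAS ⇒ ok; ctr=9 reg=8
step 17: T2 LOAD ⇒ load; ctr=9 reg=9
step 18: T2 CAS ⇒ ok; ctr=10 reg=9

counter = 10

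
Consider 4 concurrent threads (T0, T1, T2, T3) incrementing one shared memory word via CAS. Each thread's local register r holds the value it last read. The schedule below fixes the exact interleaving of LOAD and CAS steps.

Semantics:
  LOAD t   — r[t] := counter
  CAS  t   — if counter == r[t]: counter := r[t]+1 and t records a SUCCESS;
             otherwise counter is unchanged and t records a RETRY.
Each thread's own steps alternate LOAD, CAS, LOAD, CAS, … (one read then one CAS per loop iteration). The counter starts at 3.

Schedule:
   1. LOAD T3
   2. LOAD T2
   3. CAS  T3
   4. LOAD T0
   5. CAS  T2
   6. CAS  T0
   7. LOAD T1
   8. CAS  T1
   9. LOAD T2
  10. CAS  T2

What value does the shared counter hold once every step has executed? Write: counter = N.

counter = 7

step 1: T3 LOAD ⇒ load; ctr=3 reg=3
step 2: T2 LOAD ⇒ load; ctr=3 reg=3
step 3: T3 CAS ⇒ ok; ctr=4 reg=3
step 4: T0 LOAD ⇒ load; ctr=4 reg=4
step 5: T2 CAS ⇒ retry; ctr=4 reg=3
step 6: T0 CAS ⇒ ok; ctr=5 reg=4
step 7: T1 LOAD ⇒ load; ctr=5 reg=5
step 8: T1 CAS ⇒ ok; ctr=6 reg=5
step 9: T2 LOAD ⇒ load; ctr=6 reg=6
step 10: T2 CAS ⇒ ok; ctr=7 reg=6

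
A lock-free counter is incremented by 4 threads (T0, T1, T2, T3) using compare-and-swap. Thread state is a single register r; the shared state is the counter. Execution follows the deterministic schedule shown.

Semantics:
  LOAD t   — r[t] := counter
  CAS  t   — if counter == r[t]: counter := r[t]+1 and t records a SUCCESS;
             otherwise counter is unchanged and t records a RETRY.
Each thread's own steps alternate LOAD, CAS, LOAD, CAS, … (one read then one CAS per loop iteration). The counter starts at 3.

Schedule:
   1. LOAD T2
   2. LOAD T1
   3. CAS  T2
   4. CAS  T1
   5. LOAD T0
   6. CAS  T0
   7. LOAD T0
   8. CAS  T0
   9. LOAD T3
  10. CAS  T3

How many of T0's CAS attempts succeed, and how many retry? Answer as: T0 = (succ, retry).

T2 LOAD — after: cnt=3, r=3 — load
T1 LOAD — after: cnt=3, r=3 — load
T2 CAS — after: cnt=4, r=3 — ok
T1 CAS — after: cnt=4, r=3 — retry
T0 LOAD — after: cnt=4, r=4 — load
T0 CAS — after: cnt=5, r=4 — ok
T0 LOAD — after: cnt=5, r=5 — load
T0 CAS — after: cnt=6, r=5 — ok
T3 LOAD — after: cnt=6, r=6 — load
T3 CAS — after: cnt=7, r=6 — ok

T0 = (2, 0)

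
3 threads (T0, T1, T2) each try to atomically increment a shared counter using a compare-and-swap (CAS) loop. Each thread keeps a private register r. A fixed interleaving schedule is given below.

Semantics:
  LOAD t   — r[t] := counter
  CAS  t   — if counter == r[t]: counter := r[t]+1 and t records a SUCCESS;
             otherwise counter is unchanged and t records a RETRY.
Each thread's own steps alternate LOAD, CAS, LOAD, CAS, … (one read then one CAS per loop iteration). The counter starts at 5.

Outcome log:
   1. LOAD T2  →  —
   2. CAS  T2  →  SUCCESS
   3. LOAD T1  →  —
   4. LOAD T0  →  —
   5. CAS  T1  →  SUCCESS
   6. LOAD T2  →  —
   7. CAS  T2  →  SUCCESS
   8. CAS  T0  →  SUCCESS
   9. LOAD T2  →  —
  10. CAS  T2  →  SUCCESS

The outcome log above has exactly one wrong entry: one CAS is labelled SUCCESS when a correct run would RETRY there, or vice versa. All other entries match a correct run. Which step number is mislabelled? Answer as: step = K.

Correct run:
1. LOAD T2 → mem=5 r[T2]=5 [LOAD]
2. CAS T2 → mem=6 r[T2]=5 [OK]
3. LOAD T1 → mem=6 r[T1]=6 [LOAD]
4. LOAD T0 → mem=6 r[T0]=6 [LOAD]
5. CAS T1 → mem=7 r[T1]=6 [OK]
6. LOAD T2 → mem=7 r[T2]=7 [LOAD]
7. CAS T2 → mem=8 r[T2]=7 [OK]
8. CAS T0 → mem=8 r[T0]=6 [RETRY]
9. LOAD T2 → mem=8 r[T2]=8 [LOAD]
10. CAS T2 → mem=9 r[T2]=8 [OK]
Log disagrees first at step 8.

step = 8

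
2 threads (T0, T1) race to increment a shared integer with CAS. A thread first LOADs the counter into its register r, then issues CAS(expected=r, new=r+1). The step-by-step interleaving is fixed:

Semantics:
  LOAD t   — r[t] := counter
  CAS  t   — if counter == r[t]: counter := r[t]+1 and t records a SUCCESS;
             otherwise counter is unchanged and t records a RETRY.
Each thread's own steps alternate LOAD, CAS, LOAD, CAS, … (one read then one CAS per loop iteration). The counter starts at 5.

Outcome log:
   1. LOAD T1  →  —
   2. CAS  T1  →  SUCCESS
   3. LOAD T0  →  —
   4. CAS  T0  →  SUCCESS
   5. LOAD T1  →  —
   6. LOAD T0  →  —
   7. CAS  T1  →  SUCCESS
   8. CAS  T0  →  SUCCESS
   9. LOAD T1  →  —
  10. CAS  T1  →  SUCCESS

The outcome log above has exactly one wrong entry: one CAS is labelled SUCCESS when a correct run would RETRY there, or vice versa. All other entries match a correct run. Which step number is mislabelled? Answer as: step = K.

Reference trace:
   1) LOAD T1:  M=5  r_T1=5
   2) CAS  T1:  M=6  r_T1=5 ✓
   3) LOAD T0:  M=6  r_T0=6
   4) CAS  T0:  M=7  r_T0=6 ✓
   5) LOAD T1:  M=7  r_T1=7
   6) LOAD T0:  M=7  r_T0=7
   7) CAS  T1:  M=8  r_T1=7 ✓
   8) CAS  T0:  M=8  r_T0=7 ✗
   9) LOAD T1:  M=8  r_T1=8
  10) CAS  T1:  M=9  r_T1=8 ✓
Flip is step 8.

step = 8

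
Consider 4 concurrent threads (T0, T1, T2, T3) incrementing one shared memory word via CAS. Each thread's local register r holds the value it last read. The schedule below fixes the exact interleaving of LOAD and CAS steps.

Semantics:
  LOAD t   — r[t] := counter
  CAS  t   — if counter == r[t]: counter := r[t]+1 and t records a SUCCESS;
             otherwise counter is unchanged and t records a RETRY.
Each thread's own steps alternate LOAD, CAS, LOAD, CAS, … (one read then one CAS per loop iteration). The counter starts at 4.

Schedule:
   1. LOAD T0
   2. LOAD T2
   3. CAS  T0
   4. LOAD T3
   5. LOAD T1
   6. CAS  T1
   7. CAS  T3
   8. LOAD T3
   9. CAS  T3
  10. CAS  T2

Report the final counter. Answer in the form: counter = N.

[1] T0.load  rd  (counter 4, T0.r 4)
[2] T2.load  rd  (counter 4, T2.r 4)
[3] T0.cas  hit  (counter 5, T0.r 4)
[4] T3.load  rd  (counter 5, T3.r 5)
[5] T1.load  rd  (counter 5, T1.r 5)
[6] T1.cas  hit  (counter 6, T1.r 5)
[7] T3.cas  miss  (counter 6, T3.r 5)
[8] T3.load  rd  (counter 6, T3.r 6)
[9] T3.cas  hit  (counter 7, T3.r 6)
[10] T2.cas  miss  (counter 7, T2.r 4)

counter = 7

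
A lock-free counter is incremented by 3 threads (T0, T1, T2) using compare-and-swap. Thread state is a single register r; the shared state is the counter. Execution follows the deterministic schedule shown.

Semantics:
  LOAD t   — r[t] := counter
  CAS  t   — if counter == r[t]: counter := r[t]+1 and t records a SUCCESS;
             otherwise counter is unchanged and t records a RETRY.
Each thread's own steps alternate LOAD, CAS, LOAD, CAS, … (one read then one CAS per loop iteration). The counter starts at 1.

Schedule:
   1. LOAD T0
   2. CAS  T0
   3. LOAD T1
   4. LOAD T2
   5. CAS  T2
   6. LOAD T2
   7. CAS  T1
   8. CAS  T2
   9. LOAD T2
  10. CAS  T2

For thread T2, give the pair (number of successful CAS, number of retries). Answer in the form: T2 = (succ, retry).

T2 = (3, 0)

[1] T0.load  rd  (counter 1, T0.r 1)
[2] T0.cas  hit  (counter 2, T0.r 1)
[3] T1.load  rd  (counter 2, T1.r 2)
[4] T2.load  rd  (counter 2, T2.r 2)
[5] T2.cas  hit  (counter 3, T2.r 2)
[6] T2.load  rd  (counter 3, T2.r 3)
[7] T1.cas  miss  (counter 3, T1.r 2)
[8] T2.cas  hit  (counter 4, T2.r 3)
[9] T2.load  rd  (counter 4, T2.r 4)
[10] T2.cas  hit  (counter 5, T2.r 4)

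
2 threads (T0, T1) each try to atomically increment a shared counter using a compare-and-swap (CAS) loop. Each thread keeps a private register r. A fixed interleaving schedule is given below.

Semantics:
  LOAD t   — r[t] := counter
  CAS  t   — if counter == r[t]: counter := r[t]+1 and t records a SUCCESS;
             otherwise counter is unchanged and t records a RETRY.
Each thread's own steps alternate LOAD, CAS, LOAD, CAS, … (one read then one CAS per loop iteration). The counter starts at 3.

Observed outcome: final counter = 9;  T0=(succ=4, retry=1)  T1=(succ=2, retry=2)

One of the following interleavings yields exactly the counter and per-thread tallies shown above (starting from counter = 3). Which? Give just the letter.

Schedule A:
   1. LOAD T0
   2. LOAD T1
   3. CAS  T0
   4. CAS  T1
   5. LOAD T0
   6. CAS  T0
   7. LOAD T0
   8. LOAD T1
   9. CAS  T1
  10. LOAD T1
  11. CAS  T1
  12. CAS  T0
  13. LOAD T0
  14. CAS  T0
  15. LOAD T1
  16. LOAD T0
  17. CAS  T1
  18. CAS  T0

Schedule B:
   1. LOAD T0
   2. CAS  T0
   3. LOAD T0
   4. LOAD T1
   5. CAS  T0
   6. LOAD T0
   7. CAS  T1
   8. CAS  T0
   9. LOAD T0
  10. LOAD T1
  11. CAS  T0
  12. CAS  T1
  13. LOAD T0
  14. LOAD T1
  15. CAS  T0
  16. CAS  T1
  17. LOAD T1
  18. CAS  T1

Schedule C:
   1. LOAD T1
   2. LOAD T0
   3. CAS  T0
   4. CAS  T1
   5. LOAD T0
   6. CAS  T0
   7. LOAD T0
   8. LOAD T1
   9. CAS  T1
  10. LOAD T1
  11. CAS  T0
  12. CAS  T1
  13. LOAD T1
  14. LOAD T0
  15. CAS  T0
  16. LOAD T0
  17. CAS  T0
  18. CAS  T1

C

Run C:
#1 T1 reads 3
#2 T0 reads 3
#3 T0 CAS(3→4) writes; counter now 4
#4 T1 CAS(3→4) fails; counter now 4
#5 T0 reads 4
#6 T0 CAS(4→5) writes; counter now 5
#7 T0 reads 5
#8 T1 reads 5
#9 T1 CAS(5→6) writes; counter now 6
#10 T1 reads 6
#11 T0 CAS(5→6) fails; counter now 6
#12 T1 CAS(6→7) writes; counter now 7
#13 T1 reads 7
#14 T0 reads 7
#15 T0 CAS(7→8) writes; counter now 8
#16 T0 reads 8
#17 T0 CAS(8→9) writes; counter now 9
#18 T1 CAS(7→8) fails; counter now 9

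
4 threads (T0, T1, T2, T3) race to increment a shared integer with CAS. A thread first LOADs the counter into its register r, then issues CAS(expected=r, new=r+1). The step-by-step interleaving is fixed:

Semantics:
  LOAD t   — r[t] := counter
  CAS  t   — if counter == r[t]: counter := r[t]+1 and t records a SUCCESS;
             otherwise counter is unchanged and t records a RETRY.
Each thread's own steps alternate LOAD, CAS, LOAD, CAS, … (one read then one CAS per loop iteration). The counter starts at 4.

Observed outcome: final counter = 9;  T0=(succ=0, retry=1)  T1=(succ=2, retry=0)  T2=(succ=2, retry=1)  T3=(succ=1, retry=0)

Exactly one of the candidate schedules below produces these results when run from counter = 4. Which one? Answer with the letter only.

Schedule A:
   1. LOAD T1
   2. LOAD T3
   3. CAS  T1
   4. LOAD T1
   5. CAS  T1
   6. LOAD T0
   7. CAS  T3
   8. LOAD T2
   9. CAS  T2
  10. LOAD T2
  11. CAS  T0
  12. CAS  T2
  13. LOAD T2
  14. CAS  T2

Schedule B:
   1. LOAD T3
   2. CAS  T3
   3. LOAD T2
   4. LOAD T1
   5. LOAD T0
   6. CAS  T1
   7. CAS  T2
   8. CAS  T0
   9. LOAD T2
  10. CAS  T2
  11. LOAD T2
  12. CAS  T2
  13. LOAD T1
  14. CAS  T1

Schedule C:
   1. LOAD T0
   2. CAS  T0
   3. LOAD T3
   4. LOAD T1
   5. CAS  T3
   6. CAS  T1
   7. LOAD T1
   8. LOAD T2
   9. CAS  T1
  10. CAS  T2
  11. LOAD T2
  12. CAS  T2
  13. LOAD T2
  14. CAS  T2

B

Tracing schedule B:
step 1: T3 LOAD ⇒ load; ctr=4 reg=4
step 2: T3 CAS ⇒ ok; ctr=5 reg=4
step 3: T2 LOAD ⇒ load; ctr=5 reg=5
step 4: T1 LOAD ⇒ load; ctr=5 reg=5
step 5: T0 LOAD ⇒ load; ctr=5 reg=5
step 6: T1 CAS ⇒ ok; ctr=6 reg=5
step 7: T2 CAS ⇒ retry; ctr=6 reg=5
step 8: T0 CAS ⇒ retry; ctr=6 reg=5
step 9: T2 LOAD ⇒ load; ctr=6 reg=6
step 10: T2 CAS ⇒ ok; ctr=7 reg=6
step 11: T2 LOAD ⇒ load; ctr=7 reg=7
step 12: T2 CAS ⇒ ok; ctr=8 reg=7
step 13: T1 LOAD ⇒ load; ctr=8 reg=8
step 14: T1 CAS ⇒ ok; ctr=9 reg=8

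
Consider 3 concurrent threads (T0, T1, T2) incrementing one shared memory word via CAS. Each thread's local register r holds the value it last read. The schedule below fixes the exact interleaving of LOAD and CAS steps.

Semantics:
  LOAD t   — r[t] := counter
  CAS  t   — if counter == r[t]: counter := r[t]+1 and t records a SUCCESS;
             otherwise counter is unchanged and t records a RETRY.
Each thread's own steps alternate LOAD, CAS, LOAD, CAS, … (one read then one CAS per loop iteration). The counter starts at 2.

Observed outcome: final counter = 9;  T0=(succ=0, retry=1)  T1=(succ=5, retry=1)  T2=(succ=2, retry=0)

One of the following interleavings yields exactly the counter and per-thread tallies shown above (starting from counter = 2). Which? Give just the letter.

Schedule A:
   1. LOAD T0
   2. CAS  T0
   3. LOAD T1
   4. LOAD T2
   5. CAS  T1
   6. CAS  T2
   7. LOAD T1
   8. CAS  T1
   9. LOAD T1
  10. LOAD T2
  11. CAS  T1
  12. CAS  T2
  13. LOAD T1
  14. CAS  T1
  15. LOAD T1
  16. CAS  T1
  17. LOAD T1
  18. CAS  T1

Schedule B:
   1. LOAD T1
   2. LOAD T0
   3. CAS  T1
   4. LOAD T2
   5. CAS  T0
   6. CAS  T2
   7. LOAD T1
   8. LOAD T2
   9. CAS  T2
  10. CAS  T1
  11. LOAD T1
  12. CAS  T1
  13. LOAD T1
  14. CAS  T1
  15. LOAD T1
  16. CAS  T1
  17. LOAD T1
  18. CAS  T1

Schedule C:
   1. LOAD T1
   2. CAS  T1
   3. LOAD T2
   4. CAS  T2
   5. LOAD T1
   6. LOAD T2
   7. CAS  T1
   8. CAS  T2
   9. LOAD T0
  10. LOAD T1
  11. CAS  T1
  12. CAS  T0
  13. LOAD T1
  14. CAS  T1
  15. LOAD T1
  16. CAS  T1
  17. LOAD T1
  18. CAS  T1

Simulating candidate B:
[1] T1.load  rd  (counter 2, T1.r 2)
[2] T0.load  rd  (counter 2, T0.r 2)
[3] T1.cas  hit  (counter 3, T1.r 2)
[4] T2.load  rd  (counter 3, T2.r 3)
[5] T0.cas  miss  (counter 3, T0.r 2)
[6] T2.cas  hit  (counter 4, T2.r 3)
[7] T1.load  rd  (counter 4, T1.r 4)
[8] T2.load  rd  (counter 4, T2.r 4)
[9] T2.cas  hit  (counter 5, T2.r 4)
[10] T1.cas  miss  (counter 5, T1.r 4)
[11] T1.load  rd  (counter 5, T1.r 5)
[12] T1.cas  hit  (counter 6, T1.r 5)
[13] T1.load  rd  (counter 6, T1.r 6)
[14] T1.cas  hit  (counter 7, T1.r 6)
[15] T1.load  rd  (counter 7, T1.r 7)
[16] T1.cas  hit  (counter 8, T1.r 7)
[17] T1.load  rd  (counter 8, T1.r 8)
[18] T1.cas  hit  (counter 9, T1.r 8)

B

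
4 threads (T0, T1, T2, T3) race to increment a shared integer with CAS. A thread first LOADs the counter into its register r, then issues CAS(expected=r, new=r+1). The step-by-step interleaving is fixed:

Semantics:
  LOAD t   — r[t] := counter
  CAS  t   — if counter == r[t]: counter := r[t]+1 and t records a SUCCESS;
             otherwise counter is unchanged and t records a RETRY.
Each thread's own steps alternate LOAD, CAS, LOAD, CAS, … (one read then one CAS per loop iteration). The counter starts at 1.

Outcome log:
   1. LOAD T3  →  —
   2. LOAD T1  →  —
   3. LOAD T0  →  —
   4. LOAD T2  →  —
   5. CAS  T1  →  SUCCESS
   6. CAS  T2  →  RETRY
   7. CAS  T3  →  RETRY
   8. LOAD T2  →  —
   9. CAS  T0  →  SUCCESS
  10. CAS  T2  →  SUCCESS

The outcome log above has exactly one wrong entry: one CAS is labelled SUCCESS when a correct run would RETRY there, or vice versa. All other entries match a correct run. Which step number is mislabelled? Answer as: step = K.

step = 9

Reference trace:
T3 LOAD — after: cnt=1, r=1 — load
T1 LOAD — after: cnt=1, r=1 — load
T0 LOAD — after: cnt=1, r=1 — load
T2 LOAD — after: cnt=1, r=1 — load
T1 CAS — after: cnt=2, r=1 — ok
T2 CAS — after: cnt=2, r=1 — retry
T3 CAS — after: cnt=2, r=1 — retry
T2 LOAD — after: cnt=2, r=2 — load
T0 CAS — after: cnt=2, r=1 — retry
T2 CAS — after: cnt=3, r=2 — ok
Flip is step 9.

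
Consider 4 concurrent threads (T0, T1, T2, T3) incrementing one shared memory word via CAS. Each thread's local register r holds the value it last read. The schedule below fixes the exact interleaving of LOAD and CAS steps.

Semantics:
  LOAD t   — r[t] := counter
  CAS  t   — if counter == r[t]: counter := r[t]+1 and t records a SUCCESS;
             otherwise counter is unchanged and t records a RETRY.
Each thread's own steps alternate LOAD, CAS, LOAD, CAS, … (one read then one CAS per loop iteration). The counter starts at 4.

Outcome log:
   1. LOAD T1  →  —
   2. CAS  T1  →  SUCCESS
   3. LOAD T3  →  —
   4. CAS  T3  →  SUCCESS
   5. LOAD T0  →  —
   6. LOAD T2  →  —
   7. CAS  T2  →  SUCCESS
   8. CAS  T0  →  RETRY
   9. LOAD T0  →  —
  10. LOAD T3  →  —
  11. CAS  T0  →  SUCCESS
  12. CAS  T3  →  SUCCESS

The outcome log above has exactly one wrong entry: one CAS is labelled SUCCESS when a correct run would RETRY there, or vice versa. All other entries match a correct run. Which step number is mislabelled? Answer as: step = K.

step = 12

Reference trace:
step 1: T1 LOAD ⇒ load; ctr=4 reg=4
step 2: T1 CAS ⇒ ok; ctr=5 reg=4
step 3: T3 LOAD ⇒ load; ctr=5 reg=5
step 4: T3 CAS ⇒ ok; ctr=6 reg=5
step 5: T0 LOAD ⇒ load; ctr=6 reg=6
step 6: T2 LOAD ⇒ load; ctr=6 reg=6
step 7: T2 CAS ⇒ ok; ctr=7 reg=6
step 8: T0 CAS ⇒ retry; ctr=7 reg=6
step 9: T0 LOAD ⇒ load; ctr=7 reg=7
step 10: T3 LOAD ⇒ load; ctr=7 reg=7
step 11: T0 CAS ⇒ ok; ctr=8 reg=7
step 12: T3 CAS ⇒ retry; ctr=8 reg=7
Log disagrees first at step 12.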